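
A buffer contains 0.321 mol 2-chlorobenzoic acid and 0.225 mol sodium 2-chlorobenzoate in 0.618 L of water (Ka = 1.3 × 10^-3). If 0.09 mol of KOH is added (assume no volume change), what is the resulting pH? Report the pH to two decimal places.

After neutralization: n(ClC6H4COOH) = 0.231 mol, n(ClC6H4COO-) = 0.315 mol.
pKa = −log(1.3 × 10^-3) = 2.886
pH = pKa + log(n_ClC6H4COO-/n_ClC6H4COOH) = 2.886 + log(0.315/0.231) = 2.886 + (+0.135)

pH = 3.02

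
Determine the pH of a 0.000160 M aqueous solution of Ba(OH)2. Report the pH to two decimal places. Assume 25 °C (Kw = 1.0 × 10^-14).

pH = 10.51

Ba(OH)2 is a strong base (each formula unit releases 2 OH-); [OH-] = 0.00032 M.
pOH = -log(0.00032) = 3.49
pH = 14.00 - 3.49 = 10.51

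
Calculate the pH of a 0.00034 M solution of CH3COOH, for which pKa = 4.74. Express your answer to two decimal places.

pH = 4.15

CH3COOH ⇌ CH3COO- + H+
Ka = 10^(−4.74) = 1.82 × 10^-5
Let x = [H+] at equilibrium. Ka = x²/(0.00034 − x).
The 5% rule fails; solving x² + Ka·x − Ka·C₀ = 0 exactly:
x = (−Ka + √(Ka² + 4·Ka·C₀))/2 = 7.01 × 10^-5 M
pH = −log[H+] = −log(7.01 × 10^-5) = 4.15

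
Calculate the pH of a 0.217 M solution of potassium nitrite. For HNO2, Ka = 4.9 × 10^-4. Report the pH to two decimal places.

pH = 8.32

NO2- is the conjugate base of the weak acid HNO2.
Kb = Kw/Ka = 1.0×10^-14 / 4.9 × 10^-4 = 2.04 × 10^-11
Kb = x²/(0.217 − x) = 2.04 × 10^-11
Assume x ≪ 0.217: x ≈ √(2.04 × 10^-11 × 0.217) = 2.10 × 10^-6 M
Check: 0.00097% ionized — well under 5%, approximation valid.
pOH = 5.68, so pH = 14.00 − pOH = 8.32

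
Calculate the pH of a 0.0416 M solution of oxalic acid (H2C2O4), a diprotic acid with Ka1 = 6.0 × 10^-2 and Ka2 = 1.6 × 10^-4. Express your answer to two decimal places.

Ka1 ≫ Ka2, so treat the first dissociation as the only significant source of H+.
Ka1 = x²/(0.0416 − x) = 6.0 × 10^-2
Solving the quadratic: x = (−Ka1 + √(Ka1² + 4·Ka1·C₀))/2 = 2.83 × 10^-2 M
pH = −log(2.83 × 10^-2) = 1.55

pH = 1.55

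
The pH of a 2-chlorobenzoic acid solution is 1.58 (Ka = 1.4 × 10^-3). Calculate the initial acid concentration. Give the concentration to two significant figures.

C₀ = 5.2 × 10^-1 M

[H+] = 10^(-1.58) = 2.63 × 10^-2 M = x
Ka = x²/(C₀ − x) ⇒ C₀ = x + x²/Ka
C₀ = 2.63 × 10^-2 + (2.63 × 10^-2)²/(1.4 × 10^-3) = 5.20 × 10^-1 M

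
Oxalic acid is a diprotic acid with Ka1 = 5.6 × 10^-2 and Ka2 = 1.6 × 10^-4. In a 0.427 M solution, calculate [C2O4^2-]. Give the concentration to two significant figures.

First ionization gives [H+] ≈ [HC2O4-] = 1.29 × 10^-1 M.
Second step: Ka2 = [H+][C2O4^2-]/[HC2O4-] ≈ [C2O4^2-] (since [H+] ≈ [HC2O4-]).
So [C2O4^2-] ≈ Ka2.

1.6 × 10^-4 M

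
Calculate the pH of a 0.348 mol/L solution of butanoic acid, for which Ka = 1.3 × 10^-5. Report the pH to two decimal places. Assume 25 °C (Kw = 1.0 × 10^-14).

CH3(CH2)2COOH ⇌ CH3(CH2)2COO- + H+
Ka = [H+]²/(0.348 − [H+]) = 1.3 × 10^-5
Since Ka ≪ C₀, [H+] ≈ √(Ka·C₀) = 2.13 × 10^-3 M.
([H+]/C₀ = 0.61% < 5%, so the approximation holds.)
pH = −log(2.13 × 10^-3) = 2.67

pH = 2.67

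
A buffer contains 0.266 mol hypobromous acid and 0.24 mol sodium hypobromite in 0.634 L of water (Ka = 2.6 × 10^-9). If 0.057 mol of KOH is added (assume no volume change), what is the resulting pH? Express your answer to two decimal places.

After neutralization: n(HOBr) = 0.209 mol, n(OBr-) = 0.297 mol.
pKa = −log(2.6 × 10^-9) = 8.585
pH = pKa + log([A⁻]/[HA]) = 8.585 + log(0.297/0.209) = 8.585 +0.153

pH = 8.74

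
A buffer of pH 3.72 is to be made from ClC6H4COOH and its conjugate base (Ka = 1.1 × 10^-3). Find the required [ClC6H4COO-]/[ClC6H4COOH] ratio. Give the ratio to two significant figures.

ratio = 5.8

pKa = -log(1.1 × 10^-3) = 2.959
pH = pKa + log(r) ⇒ log(r) = 3.72 − 2.959 = +0.761
r = [ClC6H4COO-]/[ClC6H4COOH] = 10^(+0.761) = 5.77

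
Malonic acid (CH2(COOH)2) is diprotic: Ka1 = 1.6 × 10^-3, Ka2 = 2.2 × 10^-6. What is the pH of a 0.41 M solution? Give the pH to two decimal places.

pH = 1.61

Since Ka1 ≫ Ka2, the first ionization dominates [H+].
Ka1 = x²/(0.41 − x) = 1.6 × 10^-3
Solving the quadratic: x = (−Ka1 + √(Ka1² + 4·Ka1·C₀))/2 = 2.48 × 10^-2 M
pH = −log(2.48 × 10^-2) = 1.61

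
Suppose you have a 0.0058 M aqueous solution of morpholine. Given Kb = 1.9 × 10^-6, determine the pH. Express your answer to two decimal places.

C4H8ONH + H2O ⇌ C4H8ONH2+ + OH-
Let x = [OH-] at equilibrium. Kb = x²/(0.0058 − x).
Neglecting x in the denominator: x = √(1.9 × 10^-6 × 0.0058) = 1.05 × 10^-4 M
pOH = 3.98, so pH = 14.00 − pOH = 10.02

pH = 10.02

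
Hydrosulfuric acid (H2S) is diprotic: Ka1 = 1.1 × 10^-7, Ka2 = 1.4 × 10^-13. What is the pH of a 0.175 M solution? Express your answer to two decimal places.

pH = 3.86

Since Ka1 ≫ Ka2, the first ionization dominates [H+].
Ka1 = x²/(0.175 − x) = 1.1 × 10^-7
x ≈ √(1.1 × 10^-7 × 0.175) = 1.39 × 10^-4 M
pH = −log(1.39 × 10^-4) = 3.86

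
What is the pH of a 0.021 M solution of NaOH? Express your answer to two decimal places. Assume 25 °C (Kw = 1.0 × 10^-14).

pH = 12.32

NaOH is a strong base; [OH-] = 0.021 M.
pOH = -log(0.021) = 1.68
pH = 14.00 - 1.68 = 12.32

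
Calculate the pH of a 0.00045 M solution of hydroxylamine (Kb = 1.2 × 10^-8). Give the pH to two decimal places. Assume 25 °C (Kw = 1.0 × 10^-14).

pH = 8.37

NH2OH + H2O ⇌ NH3OH+ + OH-
From the ICE table, Kb = x²/(0.00045 − x) = 1.2 × 10^-8.
Assume x ≪ 0.00045: x ≈ √(1.2 × 10^-8 × 0.00045) = 2.32 × 10^-6 M
pOH = 5.63, so pH = 14.00 − pOH = 8.37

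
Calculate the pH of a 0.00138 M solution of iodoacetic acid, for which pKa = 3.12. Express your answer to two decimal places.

ICH2COOH ⇌ ICH2COO- + H+
Ka = 10^(−3.12) = 7.59 × 10^-4
From the ICE table, Ka = [H+]²/(0.00138 − [H+]) = 7.59 × 10^-4.
Here C₀/Ka ≈ 1.82, so the small-[H+] approximation fails. Use the quadratic:
[H+] = [−0.000759 + √(0.000759² + 4.19e-06)]/2 = 7.12 × 10^-4 M
pH = −log(7.12 × 10^-4) = 3.15

pH = 3.15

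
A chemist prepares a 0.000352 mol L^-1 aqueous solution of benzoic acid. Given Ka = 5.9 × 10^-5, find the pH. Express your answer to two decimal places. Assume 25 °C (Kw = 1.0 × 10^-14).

pH = 3.93

C6H5COOH ⇌ C6H5COO- + H+
From the ICE table, Ka = [H+]²/(0.000352 − [H+]) = 5.9 × 10^-5.
Here C₀/Ka ≈ 5.97, so the small-[H+] approximation fails. Use the quadratic:
[H+] = (−Ka + √(Ka² + 4·Ka·C₀))/2 = 1.18 × 10^-4 M
pH = −log[H+] = −log(1.18 × 10^-4) = 3.93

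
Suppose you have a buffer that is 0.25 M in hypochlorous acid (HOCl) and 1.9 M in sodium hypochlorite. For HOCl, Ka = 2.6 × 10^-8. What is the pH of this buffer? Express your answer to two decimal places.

pKa = −log(2.6 × 10^-8) = 7.585
Using pH = pKa + log([base]/[acid]) with [base]/[acid] = 1.9/0.25:
pH = 7.585 + (+0.881) = 8.47

pH = 8.47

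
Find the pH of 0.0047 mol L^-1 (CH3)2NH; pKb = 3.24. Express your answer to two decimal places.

(CH3)2NH + H2O ⇌ (CH3)2NH2+ + OH-
Kb = 10^(−3.24) = 5.75 × 10^-4
From the ICE table, Kb = x²/(0.0047 − x) = 5.75 × 10^-4.
The 5% rule fails; solving x² + Kb·x − Kb·C₀ = 0 exactly:
x = (−Kb + √(Kb² + 4·Kb·C₀))/2 = 1.38 × 10^-3 M
pOH = −log(1.38 × 10^-3) = 2.86; pH = 14.00 − 2.86 = 11.14

pH = 11.14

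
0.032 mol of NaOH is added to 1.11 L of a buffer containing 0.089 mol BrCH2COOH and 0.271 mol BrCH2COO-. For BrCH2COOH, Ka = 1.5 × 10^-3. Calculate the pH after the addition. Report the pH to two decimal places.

pH = 3.55

After neutralization: n(BrCH2COOH) = 0.057 mol, n(BrCH2COO-) = 0.303 mol.
pKa = −log(1.5 × 10^-3) = 2.824
pH = pKa + log([A⁻]/[HA]) = 2.824 + log(0.303/0.057) = 2.824 +0.726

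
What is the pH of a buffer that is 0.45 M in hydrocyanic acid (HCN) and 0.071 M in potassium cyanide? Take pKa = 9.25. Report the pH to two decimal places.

pH = 8.45

Using pH = pKa + log([base]/[acid]) with [base]/[acid] = 0.071/0.45:
pH = 9.25 + (-0.802) = 8.45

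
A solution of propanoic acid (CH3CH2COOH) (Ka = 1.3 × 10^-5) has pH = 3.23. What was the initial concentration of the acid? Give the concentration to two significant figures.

C₀ = 2.7 × 10^-2 M

[H+] = 10^(-3.23) = 5.89 × 10^-4 M = x
Ka = x²/(C₀ − x) ⇒ C₀ = x + x²/Ka
C₀ = 5.89 × 10^-4 + (5.89 × 10^-4)²/(1.3 × 10^-5) = 2.73 × 10^-2 M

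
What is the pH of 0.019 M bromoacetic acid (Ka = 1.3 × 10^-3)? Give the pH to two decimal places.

pH = 2.36

BrCH2COOH ⇌ BrCH2COO- + H+
Ka = x²/(0.019 − x) = 1.3 × 10^-3
The 5% rule fails; solving x² + Ka·x − Ka·C₀ = 0 exactly:
x = (−Ka + √(Ka² + 4·Ka·C₀))/2 = 4.36 × 10^-3 M
pH = −log(4.36 × 10^-3) = 2.36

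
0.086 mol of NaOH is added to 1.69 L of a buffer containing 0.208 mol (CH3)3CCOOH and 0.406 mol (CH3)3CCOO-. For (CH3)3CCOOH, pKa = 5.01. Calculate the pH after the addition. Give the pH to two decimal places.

OH- converts (CH3)3CCOOH to (CH3)3CCOO-: (CH3)3CCOOH → 0.122 mol, (CH3)3CCOO- → 0.492 mol.
Henderson–Hasselbalch with mole ratio 0.492/0.122: pH = 5.01 + (+0.606)

pH = 5.62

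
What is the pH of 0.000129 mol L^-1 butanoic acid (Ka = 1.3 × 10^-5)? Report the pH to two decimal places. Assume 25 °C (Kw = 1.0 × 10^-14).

CH3(CH2)2COOH ⇌ CH3(CH2)2COO- + H+
Ka = x²/(0.000129 − x) = 1.3 × 10^-5
x is not negligible relative to C₀; solve x² + 1.3e-05·x − 1.68e-09 = 0.
x = [−1.3e-05 + √(1.3e-05² + 6.71e-09)]/2 = 3.50 × 10^-5 M
pH = −log[H+] = −log(3.50 × 10^-5) = 4.46

pH = 4.46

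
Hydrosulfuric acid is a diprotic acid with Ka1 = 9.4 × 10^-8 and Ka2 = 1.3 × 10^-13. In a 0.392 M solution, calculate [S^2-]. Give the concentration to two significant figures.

First ionization gives [H+] ≈ [HS-] = 1.92 × 10^-4 M.
Second step: Ka2 = [H+][S^2-]/[HS-] ≈ [S^2-] (since [H+] ≈ [HS-]).
So [S^2-] ≈ Ka2.

1.3 × 10^-13 M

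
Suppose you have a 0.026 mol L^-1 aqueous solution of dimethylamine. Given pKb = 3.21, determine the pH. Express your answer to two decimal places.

(CH3)2NH + H2O ⇌ (CH3)2NH2+ + OH-
Kb = 10^(−3.21) = 6.17 × 10^-4
Kb = x²/(0.026 − x) = 6.17 × 10^-4
The 5% rule fails; solving x² + Kb·x − Kb·C₀ = 0 exactly:
x = (−Kb + √(Kb² + 4·Kb·C₀))/2 = 3.71 × 10^-3 M
pOH = −log(3.71 × 10^-3) = 2.43; pH = 14.00 − 2.43 = 11.57

pH = 11.57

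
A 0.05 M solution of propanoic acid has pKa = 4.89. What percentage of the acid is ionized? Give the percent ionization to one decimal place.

CH3CH2COOH ⇌ CH3CH2COO- + H+; let x = [H+] at equilibrium.
Ka = 10^(−4.89) = 1.29 × 10^-5
x ≈ √(Ka·C₀) = √(1.29 × 10^-5 × 0.05) = 8.03 × 10^-4 M
% ionization = x/C₀ × 100% = 8.03 × 10^-4/0.05 × 100% = 1.6%

1.6%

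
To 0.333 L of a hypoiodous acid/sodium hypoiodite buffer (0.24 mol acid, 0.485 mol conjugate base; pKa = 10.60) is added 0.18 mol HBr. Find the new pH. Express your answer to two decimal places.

Added H+ converts OI- to HOI: HOI → 0.42 mol, OI- → 0.305 mol.
pH = pKa + log(n_OI-/n_HOI) = 10.60 + log(0.305/0.42) = 10.60 + (-0.139)

pH = 10.46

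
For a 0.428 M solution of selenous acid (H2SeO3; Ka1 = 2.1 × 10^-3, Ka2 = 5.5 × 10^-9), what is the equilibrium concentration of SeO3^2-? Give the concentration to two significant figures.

5.5 × 10^-9 M

First ionization gives [H+] ≈ [HSeO3-] = 2.89 × 10^-2 M.
Second step: Ka2 = [H+][SeO3^2-]/[HSeO3-] ≈ [SeO3^2-] (since [H+] ≈ [HSeO3-]).
So [SeO3^2-] ≈ Ka2.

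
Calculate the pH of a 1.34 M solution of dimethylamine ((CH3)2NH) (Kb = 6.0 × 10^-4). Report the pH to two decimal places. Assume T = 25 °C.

(CH3)2NH + H2O ⇌ (CH3)2NH2+ + OH-
Let x = [OH-] at equilibrium. Kb = x²/(1.34 − x).
Neglecting x in the denominator: x = √(6.0 × 10^-4 × 1.34) = 2.84 × 10^-2 M
pOH = 1.55, so pH = 14.00 − pOH = 12.45

pH = 12.45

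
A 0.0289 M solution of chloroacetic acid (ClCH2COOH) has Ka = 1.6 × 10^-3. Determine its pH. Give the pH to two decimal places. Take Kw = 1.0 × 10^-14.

ClCH2COOH ⇌ ClCH2COO- + H+
Ka = x²/(0.0289 − x) = 1.6 × 10^-3
x is not negligible relative to C₀; solve x² + 0.0016·x − 4.62e-05 = 0.
x = (−Ka + √(Ka² + 4·Ka·C₀))/2 = 6.05 × 10^-3 M
pH = −log[H+] = −log(6.05 × 10^-3) = 2.22

pH = 2.22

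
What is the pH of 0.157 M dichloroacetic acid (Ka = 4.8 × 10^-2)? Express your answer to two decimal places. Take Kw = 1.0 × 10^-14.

Cl2CHCOOH ⇌ Cl2CHCOO- + H+
Let x = [H+] at equilibrium. Ka = x²/(0.157 − x).
The 5% rule fails; solving x² + Ka·x − Ka·C₀ = 0 exactly:
x = [−0.048 + √(0.048² + 0.0301)]/2 = 6.61 × 10^-2 M
pH = −log[H+] = −log(6.61 × 10^-2) = 1.18

pH = 1.18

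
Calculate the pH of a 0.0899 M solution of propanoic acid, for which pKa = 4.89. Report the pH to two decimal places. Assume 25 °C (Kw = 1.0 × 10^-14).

pH = 2.97

CH3CH2COOH ⇌ CH3CH2COO- + H+
Ka = 10^(−4.89) = 1.29 × 10^-5
Ka = [H+]²/(0.0899 − [H+]) = 1.29 × 10^-5
Assume [H+] ≪ 0.0899: [H+] ≈ √(1.29 × 10^-5 × 0.0899) = 1.08 × 10^-3 M
Check: 1.2% ionized — well under 5%, approximation valid.
pH = −log(1.08 × 10^-3) = 2.97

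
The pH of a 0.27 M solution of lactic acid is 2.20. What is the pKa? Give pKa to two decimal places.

[H+] = 10^(-2.20) = 6.31 × 10^-3 M
At equilibrium [HA] = 0.27 − 6.31 × 10^-3 = 2.64 × 10^-1 M
Ka = [H+][A-]/[HA] = (6.31 × 10^-3)² / 2.64 × 10^-1 = 1.51 × 10^-4
pKa = -log(1.51 × 10^-4) = 3.82

pKa = 3.82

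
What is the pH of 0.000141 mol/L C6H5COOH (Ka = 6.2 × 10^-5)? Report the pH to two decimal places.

C6H5COOH ⇌ C6H5COO- + H+
Ka = x²/(0.000141 − x) = 6.2 × 10^-5
Here C₀/Ka ≈ 2.27, so the small-x approximation fails. Use the quadratic:
x = (−Ka + √(Ka² + 4·Ka·C₀))/2 = 6.75 × 10^-5 M
pH = −log[H+] = −log(6.75 × 10^-5) = 4.17

pH = 4.17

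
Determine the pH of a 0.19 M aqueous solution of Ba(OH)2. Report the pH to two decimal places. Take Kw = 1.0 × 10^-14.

pH = 13.58

Ba(OH)2 is a strong base (each formula unit releases 2 OH-); [OH-] = 0.38 M.
pOH = -log(0.38) = 0.42
pH = 14.00 - 0.42 = 13.58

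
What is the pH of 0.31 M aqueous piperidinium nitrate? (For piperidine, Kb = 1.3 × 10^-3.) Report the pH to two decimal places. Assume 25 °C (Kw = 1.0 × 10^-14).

pH = 5.81

C5H10NH2+ is the conjugate acid of the weak base C5H10NH.
Ka = Kw/Kb = 1.0×10^-14 / 1.3 × 10^-3 = 7.69 × 10^-12
Let x = [H+] at equilibrium. Ka = x²/(0.31 − x).
Since Ka ≪ C₀, x ≈ √(Ka·C₀) = 1.54 × 10^-6 M.
Check: 0.0005% ionized — well under 5%, approximation valid.
pH = −log[H+] = −log(1.54 × 10^-6) = 5.81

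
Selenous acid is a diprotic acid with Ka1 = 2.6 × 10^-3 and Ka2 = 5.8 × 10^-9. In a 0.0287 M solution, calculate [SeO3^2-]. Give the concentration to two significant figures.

First ionization gives [H+] ≈ [HSeO3-] = 7.44 × 10^-3 M.
Second step: Ka2 = [H+][SeO3^2-]/[HSeO3-] ≈ [SeO3^2-] (since [H+] ≈ [HSeO3-]).
So [SeO3^2-] ≈ Ka2.

5.8 × 10^-9 M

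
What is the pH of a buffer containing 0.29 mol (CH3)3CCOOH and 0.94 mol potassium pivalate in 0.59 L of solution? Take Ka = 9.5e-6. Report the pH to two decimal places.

pKa = −log(9.5 × 10^-6) = 5.022
pH = pKa + log([A⁻]/[HA]) = 5.022 + log(0.94/0.29)
pH = 5.022 + (+0.511) = 5.53

pH = 5.53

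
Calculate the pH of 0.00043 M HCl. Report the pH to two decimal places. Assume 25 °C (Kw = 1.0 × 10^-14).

HCl is a strong acid and dissociates completely, so [H+] = 0.00043 M.
pH = -log(0.00043) = 3.37

pH = 3.37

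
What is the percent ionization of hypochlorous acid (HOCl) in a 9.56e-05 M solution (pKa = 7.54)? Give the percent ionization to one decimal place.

1.7%

HOCl ⇌ OCl- + H+; let x = [H+] at equilibrium.
Ka = 10^(−7.54) = 2.88 × 10^-8
x ≈ √(Ka·C₀) = √(2.88 × 10^-8 × 9.56e-05) = 1.66 × 10^-6 M
Fraction ionized = 1.66 × 10^-6 / 9.56e-05 = 0.0174 → 1.7%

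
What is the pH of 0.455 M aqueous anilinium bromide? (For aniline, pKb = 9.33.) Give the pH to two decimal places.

pH = 2.51

C6H5NH3+ is the conjugate acid of the weak base C6H5NH2.
Kb = 10^(−9.33) = 4.68 × 10^-10
Ka = Kw/Kb = 1.0×10^-14 / 4.68 × 10^-10 = 2.14 × 10^-5
From the ICE table, Ka = x²/(0.455 − x) = 2.14 × 10^-5.
Since Ka ≪ C₀, x ≈ √(Ka·C₀) = 3.12 × 10^-3 M.
(x/C₀ = 0.69% < 5%, so the approximation holds.)
pH = −log(3.12 × 10^-3) = 2.51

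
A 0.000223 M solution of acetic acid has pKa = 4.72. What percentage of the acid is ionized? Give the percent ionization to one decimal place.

CH3COOH ⇌ CH3COO- + H+; let x = [H+] at equilibrium.
Ka = 10^(−4.72) = 1.91 × 10^-5
Ka = x²/(C₀ − x); solving the quadratic gives x = 5.64 × 10^-5 M.
% ionization = x/C₀ × 100% = 5.64 × 10^-5/0.000223 × 100% = 25.3%

25.3%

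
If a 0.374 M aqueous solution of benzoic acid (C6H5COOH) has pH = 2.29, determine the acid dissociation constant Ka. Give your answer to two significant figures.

Ka = 7.1 × 10^-5

[H+] = 10^(-2.29) = 5.13 × 10^-3 M
At equilibrium [HA] = 0.374 − 5.13 × 10^-3 = 3.69 × 10^-1 M
Ka = [H+][A-]/[HA] = (5.13 × 10^-3)² / 3.69 × 10^-1 = 7.1 × 10^-5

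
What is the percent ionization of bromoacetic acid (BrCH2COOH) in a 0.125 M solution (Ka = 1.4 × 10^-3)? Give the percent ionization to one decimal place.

10.0%

BrCH2COOH ⇌ BrCH2COO- + H+; let x = [H+] at equilibrium.
Solve x² + 0.0014x − 0.000175 = 0 → x = 1.25 × 10^-2 M
Fraction ionized = 1.25 × 10^-2 / 0.125 = 0.1000 → 10.0%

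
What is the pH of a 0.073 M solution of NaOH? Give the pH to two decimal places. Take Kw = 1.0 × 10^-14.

NaOH is a strong base; [OH-] = 0.073 M.
pOH = -log(0.073) = 1.14
pH = 14.00 - 1.14 = 12.86

pH = 12.86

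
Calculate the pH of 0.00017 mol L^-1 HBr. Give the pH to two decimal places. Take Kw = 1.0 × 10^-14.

pH = 3.77

HBr is a strong acid and dissociates completely, so [H+] = 0.00017 M.
pH = -log(0.00017) = 3.77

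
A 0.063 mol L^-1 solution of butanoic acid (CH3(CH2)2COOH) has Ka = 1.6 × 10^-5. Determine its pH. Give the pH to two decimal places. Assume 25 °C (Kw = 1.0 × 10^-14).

pH = 3.00

CH3(CH2)2COOH ⇌ CH3(CH2)2COO- + H+
From the ICE table, Ka = x²/(0.063 − x) = 1.6 × 10^-5.
Assume x ≪ 0.063: x ≈ √(1.6 × 10^-5 × 0.063) = 1.00 × 10^-3 M
Check: 1.6% ionized — well under 5%, approximation valid.
pH = −log[H+] = −log(1.00 × 10^-3) = 3.00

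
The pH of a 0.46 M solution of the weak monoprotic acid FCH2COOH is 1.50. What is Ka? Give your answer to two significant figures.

Ka = 2.3 × 10^-3

[H+] = 10^(-1.50) = 3.16 × 10^-2 M
At equilibrium [HA] = 0.46 − 3.16 × 10^-2 = 4.28 × 10^-1 M
Ka = [H+][A-]/[HA] = (3.16 × 10^-2)² / 4.28 × 10^-1 = 2.3 × 10^-3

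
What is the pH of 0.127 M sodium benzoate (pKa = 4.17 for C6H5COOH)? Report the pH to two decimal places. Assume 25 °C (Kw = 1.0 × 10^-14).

pH = 8.64

C6H5COO- is the conjugate base of the weak acid C6H5COOH.
Ka = 10^(−4.17) = 6.76 × 10^-5
Kb = Kw/Ka = 1.0×10^-14 / 6.76 × 10^-5 = 1.48 × 10^-10
From the ICE table, Kb = [OH-]²/(0.127 − [OH-]) = 1.48 × 10^-10.
Assume [OH-] ≪ 0.127: [OH-] ≈ √(1.48 × 10^-10 × 0.127) = 4.34 × 10^-6 M
pOH = 5.36, so pH = 14.00 − pOH = 8.64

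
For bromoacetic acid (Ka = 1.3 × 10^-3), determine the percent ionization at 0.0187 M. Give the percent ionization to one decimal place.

23.1%

BrCH2COOH ⇌ BrCH2COO- + H+; let x = [H+] at equilibrium.
Solve x² + 0.0013x − 2.43e-05 = 0 → x = 4.32 × 10^-3 M
Fraction ionized = 4.32 × 10^-3 / 0.0187 = 0.2310 → 23.1%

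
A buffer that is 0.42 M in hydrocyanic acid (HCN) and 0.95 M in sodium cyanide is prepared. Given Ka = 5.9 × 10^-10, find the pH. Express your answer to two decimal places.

pKa = −log(5.9 × 10^-10) = 9.229
pH = pKa + log([A⁻]/[HA]) = 9.229 + log(0.95/0.42)
pH = 9.229 + (+0.354) = 9.58

pH = 9.58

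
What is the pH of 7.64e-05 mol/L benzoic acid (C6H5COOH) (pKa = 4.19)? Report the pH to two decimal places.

C6H5COOH ⇌ C6H5COO- + H+
Ka = 10^(−4.19) = 6.46 × 10^-5
Ka = [H+]²/(7.64e-05 − [H+]) = 6.46 × 10^-5
The 5% rule fails; solving [H+]² + Ka·[H+] − Ka·C₀ = 0 exactly:
[H+] = [−6.46e-05 + √(6.46e-05² + 1.97e-08)]/2 = 4.50 × 10^-5 M
pH = −log[H+] = −log(4.50 × 10^-5) = 4.35

pH = 4.35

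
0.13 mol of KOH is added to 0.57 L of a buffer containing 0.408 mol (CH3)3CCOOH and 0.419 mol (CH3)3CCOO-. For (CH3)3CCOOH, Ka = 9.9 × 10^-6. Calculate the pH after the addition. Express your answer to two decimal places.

After neutralization: n((CH3)3CCOOH) = 0.278 mol, n((CH3)3CCOO-) = 0.549 mol.
pKa = −log(9.9 × 10^-6) = 5.004
Henderson–Hasselbalch with mole ratio 0.549/0.278: pH = 5.004 + (+0.296)

pH = 5.30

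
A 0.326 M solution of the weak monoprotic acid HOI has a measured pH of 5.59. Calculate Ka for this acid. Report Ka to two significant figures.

[H+] = 10^(-5.59) = 2.57 × 10^-6 M
At equilibrium [HA] = 0.326 − 2.57 × 10^-6 = 3.26 × 10^-1 M
Ka = [H+][A-]/[HA] = (2.57 × 10^-6)² / 3.26 × 10^-1 = 2.0 × 10^-11

Ka = 2.0 × 10^-11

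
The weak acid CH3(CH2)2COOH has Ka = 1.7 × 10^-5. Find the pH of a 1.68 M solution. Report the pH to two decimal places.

CH3(CH2)2COOH ⇌ CH3(CH2)2COO- + H+
Ka = [H+]²/(1.68 − [H+]) = 1.7 × 10^-5
Neglecting [H+] in the denominator: [H+] = √(1.7 × 10^-5 × 1.68) = 5.34 × 10^-3 M
pH = −log(5.34 × 10^-3) = 2.27

pH = 2.27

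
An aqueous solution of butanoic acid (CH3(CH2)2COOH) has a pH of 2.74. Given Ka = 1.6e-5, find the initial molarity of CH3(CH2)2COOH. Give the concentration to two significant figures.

[H+] = 10^(-2.74) = 1.82 × 10^-3 M = x
Ka = x²/(C₀ − x) ⇒ C₀ = x + x²/Ka
C₀ = 1.82 × 10^-3 + (1.82 × 10^-3)²/(1.6 × 10^-5) = 2.09 × 10^-1 M

C₀ = 2.1 × 10^-1 M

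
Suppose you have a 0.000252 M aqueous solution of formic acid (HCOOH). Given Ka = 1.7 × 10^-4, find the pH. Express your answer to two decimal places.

pH = 3.86

HCOOH ⇌ HCOO- + H+
From the ICE table, Ka = x²/(0.000252 − x) = 1.7 × 10^-4.
Here C₀/Ka ≈ 1.48, so the small-x approximation fails. Use the quadratic:
x = [−0.00017 + √(0.00017² + 1.71e-07)]/2 = 1.39 × 10^-4 M
pH = −log(1.39 × 10^-4) = 3.86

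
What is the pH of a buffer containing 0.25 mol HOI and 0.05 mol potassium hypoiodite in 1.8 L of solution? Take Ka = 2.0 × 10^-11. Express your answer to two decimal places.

pH = 10.00

pKa = −log(2.0 × 10^-11) = 10.699
pH = pKa + log([A⁻]/[HA]) = 10.699 + log(0.05/0.25)
pH = 10.699 + (-0.699) = 10.00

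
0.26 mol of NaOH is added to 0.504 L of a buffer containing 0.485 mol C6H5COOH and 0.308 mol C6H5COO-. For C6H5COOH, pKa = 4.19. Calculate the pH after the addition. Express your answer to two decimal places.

After neutralization: n(C6H5COOH) = 0.225 mol, n(C6H5COO-) = 0.568 mol.
Henderson–Hasselbalch with mole ratio 0.568/0.225: pH = 4.19 + (+0.402)

pH = 4.59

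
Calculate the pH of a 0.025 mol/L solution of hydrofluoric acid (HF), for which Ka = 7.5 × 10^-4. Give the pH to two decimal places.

pH = 2.40

HF ⇌ F- + H+
From the ICE table, Ka = x²/(0.025 − x) = 7.5 × 10^-4.
The 5% rule fails; solving x² + Ka·x − Ka·C₀ = 0 exactly:
x = [−0.00075 + √(0.00075² + 7.5e-05)]/2 = 3.97 × 10^-3 M
pH = −log[H+] = −log(3.97 × 10^-3) = 2.40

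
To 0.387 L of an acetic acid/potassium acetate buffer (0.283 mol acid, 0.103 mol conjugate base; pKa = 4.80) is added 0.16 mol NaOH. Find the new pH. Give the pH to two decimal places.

pH = 5.13

After neutralization: n(CH3COOH) = 0.123 mol, n(CH3COO-) = 0.263 mol.
pH = pKa + log([A⁻]/[HA]) = 4.80 + log(0.263/0.123) = 4.80 +0.330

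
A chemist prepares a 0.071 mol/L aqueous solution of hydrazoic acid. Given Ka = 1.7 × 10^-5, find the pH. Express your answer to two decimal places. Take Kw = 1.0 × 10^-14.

HN3 ⇌ N3- + H+
Ka = x²/(0.071 − x) = 1.7 × 10^-5
Neglecting x in the denominator: x = √(1.7 × 10^-5 × 0.071) = 1.10 × 10^-3 M
(x/C₀ = 1.5% < 5%, so the approximation holds.)
pH = −log[H+] = −log(1.10 × 10^-3) = 2.96

pH = 2.96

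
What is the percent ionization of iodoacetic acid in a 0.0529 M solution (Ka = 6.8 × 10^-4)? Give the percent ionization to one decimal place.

10.7%

ICH2COOH ⇌ ICH2COO- + H+; let x = [H+] at equilibrium.
Solve x² + 0.00068x − 3.6e-05 = 0 → x = 5.67 × 10^-3 M
% ionization = x/C₀ × 100% = 5.67 × 10^-3/0.0529 × 100% = 10.7%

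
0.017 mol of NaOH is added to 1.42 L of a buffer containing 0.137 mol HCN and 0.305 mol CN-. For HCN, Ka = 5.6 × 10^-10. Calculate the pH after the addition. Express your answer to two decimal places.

pH = 9.68

After neutralization: n(HCN) = 0.12 mol, n(CN-) = 0.322 mol.
pKa = −log(5.6 × 10^-10) = 9.252
pH = pKa + log([A⁻]/[HA]) = 9.252 + log(0.322/0.12) = 9.252 +0.429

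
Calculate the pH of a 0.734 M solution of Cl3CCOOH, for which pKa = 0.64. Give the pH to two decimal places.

pH = 0.51

Cl3CCOOH ⇌ Cl3CCOO- + H+
Ka = 10^(−0.64) = 2.29 × 10^-1
Ka = [H+]²/(0.734 − [H+]) = 2.29 × 10^-1
The 5% rule fails; solving [H+]² + Ka·[H+] − Ka·C₀ = 0 exactly:
[H+] = (−Ka + √(Ka² + 4·Ka·C₀))/2 = 3.11 × 10^-1 M
pH = −log[H+] = −log(3.11 × 10^-1) = 0.51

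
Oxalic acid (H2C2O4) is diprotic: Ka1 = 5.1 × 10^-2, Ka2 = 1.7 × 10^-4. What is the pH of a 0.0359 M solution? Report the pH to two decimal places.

pH = 1.61

Since Ka1 ≫ Ka2, the first ionization dominates [H+].
Ka1 = x²/(0.0359 − x) = 5.1 × 10^-2
Solving the quadratic: x = (−Ka1 + √(Ka1² + 4·Ka1·C₀))/2 = 2.43 × 10^-2 M
pH = −log(2.43 × 10^-2) = 1.61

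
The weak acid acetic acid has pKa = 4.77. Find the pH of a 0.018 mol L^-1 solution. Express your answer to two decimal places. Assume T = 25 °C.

CH3COOH ⇌ CH3COO- + H+
Ka = 10^(−4.77) = 1.70 × 10^-5
From the ICE table, Ka = [H+]²/(0.018 − [H+]) = 1.70 × 10^-5.
Assume [H+] ≪ 0.018: [H+] ≈ √(1.70 × 10^-5 × 0.018) = 5.53 × 10^-4 M
([H+]/C₀ = 3.1% < 5%, so the approximation holds.)
pH = −log[H+] = −log(5.53 × 10^-4) = 3.26

pH = 3.26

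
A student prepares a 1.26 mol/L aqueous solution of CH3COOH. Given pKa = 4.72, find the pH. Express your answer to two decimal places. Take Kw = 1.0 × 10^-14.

CH3COOH ⇌ CH3COO- + H+
Ka = 10^(−4.72) = 1.91 × 10^-5
Let x = [H+] at equilibrium. Ka = x²/(1.26 − x).
Assume x ≪ 1.26: x ≈ √(1.91 × 10^-5 × 1.26) = 4.91 × 10^-3 M
pH = −log(4.91 × 10^-3) = 2.31

pH = 2.31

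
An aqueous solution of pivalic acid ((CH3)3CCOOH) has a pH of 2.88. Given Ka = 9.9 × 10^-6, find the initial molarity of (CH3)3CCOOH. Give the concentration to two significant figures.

C₀ = 1.8 × 10^-1 M

[H+] = 10^(-2.88) = 1.32 × 10^-3 M = x
Ka = x²/(C₀ − x) ⇒ C₀ = x + x²/Ka
C₀ = 1.32 × 10^-3 + (1.32 × 10^-3)²/(9.9 × 10^-6) = 1.77 × 10^-1 M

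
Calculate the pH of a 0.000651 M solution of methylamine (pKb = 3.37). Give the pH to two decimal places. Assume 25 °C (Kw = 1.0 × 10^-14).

CH3NH2 + H2O ⇌ CH3NH3+ + OH-
Kb = 10^(−3.37) = 4.27 × 10^-4
Kb = x²/(0.000651 − x) = 4.27 × 10^-4
x is not negligible relative to C₀; solve x² + 0.000427·x − 2.78e-07 = 0.
x = (−Kb + √(Kb² + 4·Kb·C₀))/2 = 3.55 × 10^-4 M
pOH = −log(3.55 × 10^-4) = 3.45; pH = 14.00 − 3.45 = 10.55

pH = 10.55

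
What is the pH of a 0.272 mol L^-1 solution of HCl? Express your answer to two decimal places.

pH = 0.57

HCl is a strong acid and dissociates completely, so [H+] = 0.272 M.
pH = -log(0.272) = 0.57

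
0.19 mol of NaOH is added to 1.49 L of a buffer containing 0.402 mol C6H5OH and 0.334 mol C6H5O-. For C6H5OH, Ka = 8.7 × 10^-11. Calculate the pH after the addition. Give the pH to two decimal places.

After neutralization: n(C6H5OH) = 0.212 mol, n(C6H5O-) = 0.524 mol.
pKa = −log(8.7 × 10^-11) = 10.060
pH = pKa + log([A⁻]/[HA]) = 10.060 + log(0.524/0.212) = 10.060 +0.393

pH = 10.45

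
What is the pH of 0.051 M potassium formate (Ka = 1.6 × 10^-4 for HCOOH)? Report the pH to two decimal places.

pH = 8.25

HCOO- is the conjugate base of the weak acid HCOOH.
Kb = Kw/Ka = 1.0×10^-14 / 1.6 × 10^-4 = 6.25 × 10^-11
Let x = [OH-] at equilibrium. Kb = x²/(0.051 − x).
Since Kb ≪ C₀, x ≈ √(Kb·C₀) = 1.79 × 10^-6 M.
(x/C₀ = 0.0035% < 5%, so the approximation holds.)
pOH = 5.75, so pH = 14.00 − pOH = 8.25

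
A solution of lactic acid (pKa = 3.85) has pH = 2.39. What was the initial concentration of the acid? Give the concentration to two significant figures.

[H+] = 10^(-2.39) = 4.07 × 10^-3 M = x
Ka = 10^(−3.85) = 1.41 × 10^-4
Ka = x²/(C₀ − x) ⇒ C₀ = x + x²/Ka
C₀ = 4.07 × 10^-3 + (4.07 × 10^-3)²/(1.41 × 10^-4) = 1.22 × 10^-1 M

C₀ = 1.2 × 10^-1 M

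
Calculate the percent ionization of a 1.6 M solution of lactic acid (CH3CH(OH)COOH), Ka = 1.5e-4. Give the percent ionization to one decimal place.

CH3CH(OH)COOH ⇌ CH3CH(OH)COO- + H+; let x = [H+] at equilibrium.
x ≈ √(Ka·C₀) = √(1.5 × 10^-4 × 1.6) = 1.55 × 10^-2 M
% ionization = x/C₀ × 100% = 1.55 × 10^-2/1.6 × 100% = 1.0%

1.0%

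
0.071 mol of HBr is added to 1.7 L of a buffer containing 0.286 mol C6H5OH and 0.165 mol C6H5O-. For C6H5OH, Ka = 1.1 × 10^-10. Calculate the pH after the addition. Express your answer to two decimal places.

After neutralization: n(C6H5OH) = 0.357 mol, n(C6H5O-) = 0.094 mol.
pKa = −log(1.1 × 10^-10) = 9.959
pH = pKa + log([A⁻]/[HA]) = 9.959 + log(0.094/0.357) = 9.959 -0.580

pH = 9.38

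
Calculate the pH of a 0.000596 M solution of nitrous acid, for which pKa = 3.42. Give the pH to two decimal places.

HNO2 ⇌ NO2- + H+
Ka = 10^(−3.42) = 3.80 × 10^-4
Let x = [H+] at equilibrium. Ka = x²/(0.000596 − x).
Here C₀/Ka ≈ 1.57, so the small-x approximation fails. Use the quadratic:
x = [−0.00038 + √(0.00038² + 9.06e-07)]/2 = 3.22 × 10^-4 M
pH = −log(3.22 × 10^-4) = 3.49

pH = 3.49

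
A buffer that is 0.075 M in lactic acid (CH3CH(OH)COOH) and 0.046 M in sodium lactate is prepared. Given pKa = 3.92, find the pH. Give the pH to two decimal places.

pH = 3.71

pH = pKa + log([A⁻]/[HA]) = 3.92 + log(0.046/0.075)
pH = 3.92 + (-0.212) = 3.71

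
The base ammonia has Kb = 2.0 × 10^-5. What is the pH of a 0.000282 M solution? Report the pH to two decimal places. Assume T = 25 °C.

pH = 9.82

NH3 + H2O ⇌ NH4+ + OH-
From the ICE table, Kb = [OH-]²/(0.000282 − [OH-]) = 2.0 × 10^-5.
[OH-] is not negligible relative to C₀; solve [OH-]² + 2e-05·[OH-] − 5.64e-09 = 0.
[OH-] = (−Kb + √(Kb² + 4·Kb·C₀))/2 = 6.58 × 10^-5 M
pOH = 4.18, so pH = 14.00 − pOH = 9.82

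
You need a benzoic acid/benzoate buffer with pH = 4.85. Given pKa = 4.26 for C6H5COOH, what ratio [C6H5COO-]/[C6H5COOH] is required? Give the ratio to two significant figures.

pH = pKa + log(r) ⇒ log(r) = 4.85 − 4.26 = +0.59
r = [C6H5COO-]/[C6H5COOH] = 10^(+0.59) = 3.89

ratio = 3.9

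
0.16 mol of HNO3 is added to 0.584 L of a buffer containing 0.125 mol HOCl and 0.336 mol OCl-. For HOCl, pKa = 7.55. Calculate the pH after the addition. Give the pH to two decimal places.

Added H+ converts OCl- to HOCl: HOCl → 0.285 mol, OCl- → 0.176 mol.
pH = pKa + log([A⁻]/[HA]) = 7.55 + log(0.176/0.285) = 7.55 -0.209

pH = 7.34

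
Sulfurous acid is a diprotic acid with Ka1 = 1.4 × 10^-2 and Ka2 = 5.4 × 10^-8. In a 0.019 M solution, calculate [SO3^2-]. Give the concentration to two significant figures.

First ionization gives [H+] ≈ [HSO3-] = 1.07 × 10^-2 M.
Second step: Ka2 = [H+][SO3^2-]/[HSO3-] ≈ [SO3^2-] (since [H+] ≈ [HSO3-]).
So [SO3^2-] ≈ Ka2.

5.4 × 10^-8 M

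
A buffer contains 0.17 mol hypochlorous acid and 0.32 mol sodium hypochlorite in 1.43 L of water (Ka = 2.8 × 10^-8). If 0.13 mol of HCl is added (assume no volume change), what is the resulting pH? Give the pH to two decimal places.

Added H+ converts OCl- to HOCl: HOCl → 0.3 mol, OCl- → 0.19 mol.
pKa = −log(2.8 × 10^-8) = 7.553
pH = pKa + log([A⁻]/[HA]) = 7.553 + log(0.19/0.3) = 7.553 -0.198

pH = 7.35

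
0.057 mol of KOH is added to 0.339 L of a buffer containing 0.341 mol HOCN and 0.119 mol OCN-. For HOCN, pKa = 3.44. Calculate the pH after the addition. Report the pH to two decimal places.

pH = 3.23

OH- converts HOCN to OCN-: HOCN → 0.284 mol, OCN- → 0.176 mol.
pH = pKa + log([A⁻]/[HA]) = 3.44 + log(0.176/0.284) = 3.44 -0.208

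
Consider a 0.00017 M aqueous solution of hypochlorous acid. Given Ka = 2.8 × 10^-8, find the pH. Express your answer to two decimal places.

pH = 5.66

HOCl ⇌ OCl- + H+
Ka = x²/(0.00017 − x) = 2.8 × 10^-8
Neglecting x in the denominator: x = √(2.8 × 10^-8 × 0.00017) = 2.18 × 10^-6 M
(x/C₀ = 1.3% < 5%, so the approximation holds.)
pH = −log[H+] = −log(2.18 × 10^-6) = 5.66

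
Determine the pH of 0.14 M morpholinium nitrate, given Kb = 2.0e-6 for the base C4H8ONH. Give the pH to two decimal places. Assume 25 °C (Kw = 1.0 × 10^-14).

C4H8ONH2+ is the conjugate acid of the weak base C4H8ONH.
Ka = Kw/Kb = 1.0×10^-14 / 2.0 × 10^-6 = 5.00 × 10^-9
From the ICE table, Ka = x²/(0.14 − x) = 5.00 × 10^-9.
Since Ka ≪ C₀, x ≈ √(Ka·C₀) = 2.65 × 10^-5 M.
Check: 0.019% ionized — well under 5%, approximation valid.
pH = −log[H+] = −log(2.65 × 10^-5) = 4.58

pH = 4.58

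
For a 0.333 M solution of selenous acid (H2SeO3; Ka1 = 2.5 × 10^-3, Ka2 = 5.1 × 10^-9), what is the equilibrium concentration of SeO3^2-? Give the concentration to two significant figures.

5.1 × 10^-9 M

First ionization gives [H+] ≈ [HSeO3-] = 2.76 × 10^-2 M.
Second step: Ka2 = [H+][SeO3^2-]/[HSeO3-] ≈ [SeO3^2-] (since [H+] ≈ [HSeO3-]).
So [SeO3^2-] ≈ Ka2.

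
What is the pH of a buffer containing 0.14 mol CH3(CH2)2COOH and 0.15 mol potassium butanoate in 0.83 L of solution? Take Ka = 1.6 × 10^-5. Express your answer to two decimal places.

pKa = −log(1.6 × 10^-5) = 4.796
Using pH = pKa + log([base]/[acid]) with [base]/[acid] = 0.15/0.14:
pH = 4.796 + (+0.030) = 4.83

pH = 4.83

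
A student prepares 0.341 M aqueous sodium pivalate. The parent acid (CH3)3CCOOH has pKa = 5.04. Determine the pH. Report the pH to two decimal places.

pH = 9.29

(CH3)3CCOO- is the conjugate base of the weak acid (CH3)3CCOOH.
Ka = 10^(−5.04) = 9.12 × 10^-6
Kb = Kw/Ka = 1.0×10^-14 / 9.12 × 10^-6 = 1.10 × 10^-9
Let x = [OH-] at equilibrium. Kb = x²/(0.341 − x).
Assume x ≪ 0.341: x ≈ √(1.10 × 10^-9 × 0.341) = 1.94 × 10^-5 M
Check: 0.0057% ionized — well under 5%, approximation valid.
pOH = −log(1.94 × 10^-5) = 4.71; pH = 14.00 − 4.71 = 9.29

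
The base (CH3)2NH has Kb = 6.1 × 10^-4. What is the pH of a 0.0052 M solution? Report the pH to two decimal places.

pH = 11.18

(CH3)2NH + H2O ⇌ (CH3)2NH2+ + OH-
Kb = [OH-]²/(0.0052 − [OH-]) = 6.1 × 10^-4
[OH-] is not negligible relative to C₀; solve [OH-]² + 0.00061·[OH-] − 3.17e-06 = 0.
[OH-] = (−Kb + √(Kb² + 4·Kb·C₀))/2 = 1.50 × 10^-3 M
pOH = 2.82, so pH = 14.00 − pOH = 11.18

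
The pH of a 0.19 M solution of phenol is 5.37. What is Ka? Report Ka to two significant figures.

[H+] = 10^(-5.37) = 4.27 × 10^-6 M
At equilibrium [HA] = 0.19 − 4.27 × 10^-6 = 1.90 × 10^-1 M
Ka = [H+][A-]/[HA] = (4.27 × 10^-6)² / 1.90 × 10^-1 = 9.6 × 10^-11

Ka = 9.6 × 10^-11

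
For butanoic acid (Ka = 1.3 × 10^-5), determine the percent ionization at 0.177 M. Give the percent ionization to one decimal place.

0.9%

CH3(CH2)2COOH ⇌ CH3(CH2)2COO- + H+; let x = [H+] at equilibrium.
x ≈ √(Ka·C₀) = √(1.3 × 10^-5 × 0.177) = 1.52 × 10^-3 M
% ionization = x/C₀ × 100% = 1.52 × 10^-3/0.177 × 100% = 0.9%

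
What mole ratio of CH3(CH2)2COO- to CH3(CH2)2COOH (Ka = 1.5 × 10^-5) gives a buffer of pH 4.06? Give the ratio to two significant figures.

pKa = -log(1.5 × 10^-5) = 4.824
pH = pKa + log(r) ⇒ log(r) = 4.06 − 4.824 = -0.764
r = [CH3(CH2)2COO-]/[CH3(CH2)2COOH] = 10^(-0.764) = 0.172

ratio = 0.17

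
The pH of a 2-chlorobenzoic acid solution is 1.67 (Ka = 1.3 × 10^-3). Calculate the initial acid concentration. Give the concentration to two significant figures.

C₀ = 3.7 × 10^-1 M

[H+] = 10^(-1.67) = 2.14 × 10^-2 M = x
Ka = x²/(C₀ − x) ⇒ C₀ = x + x²/Ka
C₀ = 2.14 × 10^-2 + (2.14 × 10^-2)²/(1.3 × 10^-3) = 3.74 × 10^-1 M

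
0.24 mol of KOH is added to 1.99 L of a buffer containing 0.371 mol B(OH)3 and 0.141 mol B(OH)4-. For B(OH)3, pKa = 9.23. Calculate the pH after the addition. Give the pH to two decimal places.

pH = 9.69

OH- converts B(OH)3 to B(OH)4-: B(OH)3 → 0.131 mol, B(OH)4- → 0.381 mol.
Henderson–Hasselbalch with mole ratio 0.381/0.131: pH = 9.23 + (+0.464)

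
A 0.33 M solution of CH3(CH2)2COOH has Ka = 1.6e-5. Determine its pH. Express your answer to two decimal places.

pH = 2.64

CH3(CH2)2COOH ⇌ CH3(CH2)2COO- + H+
From the ICE table, Ka = x²/(0.33 − x) = 1.6 × 10^-5.
Since Ka ≪ C₀, x ≈ √(Ka·C₀) = 2.30 × 10^-3 M.
pH = −log(2.30 × 10^-3) = 2.64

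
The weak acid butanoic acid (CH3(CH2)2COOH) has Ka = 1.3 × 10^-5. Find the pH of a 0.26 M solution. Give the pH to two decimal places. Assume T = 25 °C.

CH3(CH2)2COOH ⇌ CH3(CH2)2COO- + H+
From the ICE table, Ka = [H+]²/(0.26 − [H+]) = 1.3 × 10^-5.
Since Ka ≪ C₀, [H+] ≈ √(Ka·C₀) = 1.84 × 10^-3 M.
pH = −log[H+] = −log(1.84 × 10^-3) = 2.74

pH = 2.74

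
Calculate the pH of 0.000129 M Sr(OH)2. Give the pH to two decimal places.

Sr(OH)2 is a strong base (each formula unit releases 2 OH-); [OH-] = 0.000258 M.
pOH = -log(0.000258) = 3.59
pH = 14.00 - 3.59 = 10.41

pH = 10.41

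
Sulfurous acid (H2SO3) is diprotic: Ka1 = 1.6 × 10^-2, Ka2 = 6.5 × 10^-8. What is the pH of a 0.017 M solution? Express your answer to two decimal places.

Ka1 ≫ Ka2, so treat the first dissociation as the only significant source of H+.
Ka1 = x²/(0.017 − x) = 1.6 × 10^-2
Solving the quadratic: x = (−Ka1 + √(Ka1² + 4·Ka1·C₀))/2 = 1.03 × 10^-2 M
pH = −log(1.03 × 10^-2) = 1.99

pH = 1.99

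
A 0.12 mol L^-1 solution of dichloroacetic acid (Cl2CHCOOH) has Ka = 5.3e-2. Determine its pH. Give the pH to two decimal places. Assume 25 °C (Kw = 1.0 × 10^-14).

pH = 1.24

Cl2CHCOOH ⇌ Cl2CHCOO- + H+
Ka = [H+]²/(0.12 − [H+]) = 5.3 × 10^-2
Here C₀/Ka ≈ 2.26, so the small-[H+] approximation fails. Use the quadratic:
[H+] = (−Ka + √(Ka² + 4·Ka·C₀))/2 = 5.75 × 10^-2 M
pH = −log(5.75 × 10^-2) = 1.24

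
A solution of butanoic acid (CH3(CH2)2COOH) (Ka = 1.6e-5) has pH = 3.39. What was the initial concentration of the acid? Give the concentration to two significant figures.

[H+] = 10^(-3.39) = 4.07 × 10^-4 M = x
Ka = x²/(C₀ − x) ⇒ C₀ = x + x²/Ka
C₀ = 4.07 × 10^-4 + (4.07 × 10^-4)²/(1.6 × 10^-5) = 1.08 × 10^-2 M

C₀ = 1.1 × 10^-2 M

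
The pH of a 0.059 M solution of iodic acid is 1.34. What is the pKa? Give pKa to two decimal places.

pKa = 0.80

[H+] = 10^(-1.34) = 4.57 × 10^-2 M
At equilibrium [HA] = 0.059 − 4.57 × 10^-2 = 1.33 × 10^-2 M
Ka = [H+][A-]/[HA] = (4.57 × 10^-2)² / 1.33 × 10^-2 = 1.57 × 10^-1
pKa = -log(1.57 × 10^-1) = 0.80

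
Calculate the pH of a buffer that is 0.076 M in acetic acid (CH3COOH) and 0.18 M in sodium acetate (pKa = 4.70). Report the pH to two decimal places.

pH = 5.07

Using pH = pKa + log([base]/[acid]) with [base]/[acid] = 0.18/0.076:
pH = 4.70 + (+0.374) = 5.07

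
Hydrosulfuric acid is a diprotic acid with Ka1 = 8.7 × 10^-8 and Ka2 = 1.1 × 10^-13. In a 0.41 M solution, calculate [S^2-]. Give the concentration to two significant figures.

1.1 × 10^-13 M

First ionization gives [H+] ≈ [HS-] = 1.89 × 10^-4 M.
Second step: Ka2 = [H+][S^2-]/[HS-] ≈ [S^2-] (since [H+] ≈ [HS-]).
So [S^2-] ≈ Ka2.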